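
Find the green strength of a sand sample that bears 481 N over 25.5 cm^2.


Formula: Compressive Strength = Force / Area
Strength = 481 N / 25.5 cm^2 = 18.8627 N/cm^2

18.8627 N/cm^2


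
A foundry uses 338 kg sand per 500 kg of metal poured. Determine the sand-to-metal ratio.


Formula: Sand-to-Metal Ratio = W_sand / W_metal
Ratio = 338 kg / 500 kg = 0.6760

Answer: 0.6760


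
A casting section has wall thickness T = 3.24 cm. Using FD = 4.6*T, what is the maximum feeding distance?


Formula: FD = 4.6 * T  (riser feeding-distance rule)
FD = 4.6 * 3.24 cm = 14.9040 cm

Final answer: 14.9040 cm


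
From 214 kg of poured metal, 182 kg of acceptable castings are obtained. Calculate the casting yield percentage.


Formula: Casting Yield = (W_good / W_total) * 100
Yield = (182 kg / 214 kg) * 100 = 85.0467%

85.0467%


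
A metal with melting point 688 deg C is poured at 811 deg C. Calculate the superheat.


Formula: Superheat = T_pour - T_melt
Superheat = 811 - 688 = 123 deg C

123 deg C


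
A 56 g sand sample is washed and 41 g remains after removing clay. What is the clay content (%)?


Formula: Clay% = (W_total - W_washed) / W_total * 100
Clay mass = 56 - 41 = 15 g
Clay% = 15 / 56 * 100 = 26.7857%


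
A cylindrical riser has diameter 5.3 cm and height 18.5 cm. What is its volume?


Formula: V = pi * (D/2)^2 * H  (cylinder volume)
Radius = D/2 = 5.3/2 = 2.65 cm
V = pi * 2.65^2 * 18.5 = 408.1439 cm^3

Answer: 408.1439 cm^3


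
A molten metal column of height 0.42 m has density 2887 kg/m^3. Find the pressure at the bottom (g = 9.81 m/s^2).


Formula: P = rho * g * h
rho * g = 2887 * 9.81 = 28321.47 N/m^3
P = 28321.47 * 0.42 = 11895.0174 Pa

Final answer: 11895.0174 Pa


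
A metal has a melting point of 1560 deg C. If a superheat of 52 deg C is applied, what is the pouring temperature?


Formula: T_pour = T_melt + Superheat
T_pour = 1560 + 52 = 1612 deg C

1612 deg C


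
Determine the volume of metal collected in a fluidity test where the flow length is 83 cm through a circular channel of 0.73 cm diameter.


Formula: V = pi * (d/2)^2 * L  (cylinder volume)
Radius = 0.73/2 = 0.365 cm
V = pi * 0.365^2 * 83 = 34.7387 cm^3

Answer: 34.7387 cm^3


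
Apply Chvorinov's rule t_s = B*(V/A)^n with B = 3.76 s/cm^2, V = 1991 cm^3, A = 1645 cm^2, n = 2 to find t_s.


Formula: t_s = B * (V/A)^n  (Chvorinov's rule, n=2)
Modulus M = V/A = 1991/1645 = 1.210334 cm
M^2 = 1.210334^2 = 1.464908 cm^2
t_s = 3.76 * 1.464908 = 5.5081 s


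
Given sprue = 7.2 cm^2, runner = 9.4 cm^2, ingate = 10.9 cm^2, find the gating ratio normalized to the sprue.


Sprue:Runner:Ingate = 1 : 9.4/7.2 : 10.9/7.2 = 1:1.31:1.51


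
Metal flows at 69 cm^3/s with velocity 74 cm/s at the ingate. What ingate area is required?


Formula: A_ingate = Q / v  (continuity equation)
A = 69 cm^3/s / 74 cm/s = 0.9324 cm^2

0.9324 cm^2


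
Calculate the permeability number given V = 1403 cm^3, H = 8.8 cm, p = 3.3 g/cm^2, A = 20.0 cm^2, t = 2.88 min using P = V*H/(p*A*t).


Formula: Permeability Number P = (V * H) / (p * A * t)
Numerator: V * H = 1403 * 8.8 = 12346.4
Denominator: p * A * t = 3.3 * 20.0 * 2.88 = 190.08
P = 12346.4 / 190.08 = 64.9537

Answer: 64.9537


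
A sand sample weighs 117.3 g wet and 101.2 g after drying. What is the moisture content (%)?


Formula: MC = (W_wet - W_dry) / W_wet * 100
Water mass = 117.3 - 101.2 = 16.1 g
MC = 16.1 / 117.3 * 100 = 13.7255%

Answer: 13.7255%


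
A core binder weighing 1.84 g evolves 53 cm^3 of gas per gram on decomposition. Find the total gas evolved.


Formula: V_gas = W_binder * gas_evolution_rate
V = 1.84 g * 53 cm^3/g = 97.5200 cm^3

Final answer: 97.5200 cm^3


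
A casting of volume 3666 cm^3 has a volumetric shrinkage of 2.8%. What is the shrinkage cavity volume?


Formula: V_shrink = V_casting * shrinkage_pct / 100
V_shrink = 3666 cm^3 * 2.8 / 100 = 102.6480 cm^3

102.6480 cm^3


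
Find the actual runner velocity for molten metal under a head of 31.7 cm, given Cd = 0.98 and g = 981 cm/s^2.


Formula: v = Cd * sqrt(2 * g * h)  (Torricelli with discharge coefficient)
2*g*h = 2 * 981 * 31.7 = 62195.4 cm^2/s^2
sqrt(62195.4) = 249.39006 cm/s
v = 0.98 * 249.39006 = 244.4023 cm/s

Final answer: 244.4023 cm/s


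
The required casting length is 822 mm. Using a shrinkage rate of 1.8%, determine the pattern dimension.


Formula: L_pattern = L_casting * (1 + shrinkage_rate/100)
Shrinkage factor = 1 + 1.8/100 = 1.018
L_pattern = 822 mm * 1.018 = 836.7960 mm

836.7960 mm


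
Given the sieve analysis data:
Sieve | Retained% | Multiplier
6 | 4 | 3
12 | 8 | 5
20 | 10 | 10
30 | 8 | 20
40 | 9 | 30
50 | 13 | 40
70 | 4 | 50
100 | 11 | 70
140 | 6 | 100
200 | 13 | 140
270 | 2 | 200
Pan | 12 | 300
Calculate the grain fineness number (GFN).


Formula: GFN = sum(pct * multiplier) / sum(pct)
sum(pct * multiplier) = 8492
sum(pct) = 100
GFN = 8492 / 100 = 84.92


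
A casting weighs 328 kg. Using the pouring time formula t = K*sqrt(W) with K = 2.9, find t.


Formula: t = K * sqrt(W)
sqrt(W) = sqrt(328) = 18.11077
t = 2.9 * 18.11077 = 52.5212 s

Answer: 52.5212 s


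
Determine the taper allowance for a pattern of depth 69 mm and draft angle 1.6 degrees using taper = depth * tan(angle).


Formula: taper = depth * tan(draft_angle)
tan(1.6 deg) = 0.0279325
taper = 69 mm * 0.0279325 = 1.9273 mm

Final answer: 1.9273 mm


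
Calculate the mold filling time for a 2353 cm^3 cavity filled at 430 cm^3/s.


Formula: t_fill = V_mold / Q_flow
t = 2353 cm^3 / 430 cm^3/s = 5.4721 s


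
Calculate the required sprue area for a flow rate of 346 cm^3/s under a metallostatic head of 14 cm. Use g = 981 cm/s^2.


Formula: v = sqrt(2*g*h), A = Q/v
Velocity: v = sqrt(2 * 981 * 14) = sqrt(27468) = 165.7347 cm/s
Sprue area: A = Q / v = 346 / 165.7347 = 2.0877 cm^2

Answer: 2.0877 cm^2


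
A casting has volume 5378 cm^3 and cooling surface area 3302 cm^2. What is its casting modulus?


Formula: Casting Modulus M = V / A
M = 5378 cm^3 / 3302 cm^2 = 1.6287 cm


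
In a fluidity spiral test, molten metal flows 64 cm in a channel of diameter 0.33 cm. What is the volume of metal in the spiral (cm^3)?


Formula: V = pi * (d/2)^2 * L  (cylinder volume)
Radius = 0.33/2 = 0.165 cm
V = pi * 0.165^2 * 64 = 5.4739 cm^3

Final answer: 5.4739 cm^3


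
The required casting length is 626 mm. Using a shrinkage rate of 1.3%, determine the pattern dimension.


Formula: L_pattern = L_casting * (1 + shrinkage_rate/100)
Shrinkage factor = 1 + 1.3/100 = 1.013
L_pattern = 626 mm * 1.013 = 634.1380 mm

634.1380 mm


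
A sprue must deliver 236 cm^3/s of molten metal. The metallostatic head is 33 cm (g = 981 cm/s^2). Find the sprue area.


Formula: v = sqrt(2*g*h), A = Q/v
Velocity: v = sqrt(2 * 981 * 33) = sqrt(64746) = 254.4524 cm/s
Sprue area: A = Q / v = 236 / 254.4524 = 0.9275 cm^2

0.9275 cm^2


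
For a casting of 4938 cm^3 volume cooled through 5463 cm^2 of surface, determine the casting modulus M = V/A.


Formula: Casting Modulus M = V / A
M = 4938 cm^3 / 5463 cm^2 = 0.9039 cm

Final answer: 0.9039 cm


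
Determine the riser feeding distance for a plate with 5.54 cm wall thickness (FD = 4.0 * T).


Formula: FD = 4.0 * T  (riser feeding-distance rule)
FD = 4.0 * 5.54 cm = 22.1600 cm

Answer: 22.1600 cm


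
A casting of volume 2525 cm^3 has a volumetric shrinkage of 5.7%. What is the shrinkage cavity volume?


Formula: V_shrink = V_casting * shrinkage_pct / 100
V_shrink = 2525 cm^3 * 5.7 / 100 = 143.9250 cm^3

Answer: 143.9250 cm^3


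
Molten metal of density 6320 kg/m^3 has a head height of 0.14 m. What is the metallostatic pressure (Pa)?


Formula: P = rho * g * h
rho * g = 6320 * 9.81 = 61999.2 N/m^3
P = 61999.2 * 0.14 = 8679.8880 Pa


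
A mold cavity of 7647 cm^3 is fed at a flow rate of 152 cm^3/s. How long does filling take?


Formula: t_fill = V_mold / Q_flow
t = 7647 cm^3 / 152 cm^3/s = 50.3092 s

50.3092 s


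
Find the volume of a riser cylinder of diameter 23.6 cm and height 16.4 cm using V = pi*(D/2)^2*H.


Formula: V = pi * (D/2)^2 * H  (cylinder volume)
Radius = D/2 = 23.6/2 = 11.8 cm
V = pi * 11.8^2 * 16.4 = 7173.9399 cm^3

7173.9399 cm^3


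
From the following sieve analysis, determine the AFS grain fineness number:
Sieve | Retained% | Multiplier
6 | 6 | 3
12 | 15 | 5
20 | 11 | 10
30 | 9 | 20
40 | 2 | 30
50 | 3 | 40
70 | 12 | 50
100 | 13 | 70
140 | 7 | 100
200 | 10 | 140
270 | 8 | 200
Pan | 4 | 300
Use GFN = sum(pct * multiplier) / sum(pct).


Formula: GFN = sum(pct * multiplier) / sum(pct)
sum(pct * multiplier) = 6973
sum(pct) = 100
GFN = 6973 / 100 = 69.73

Final answer: 69.73


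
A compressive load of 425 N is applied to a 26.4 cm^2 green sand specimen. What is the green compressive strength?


Formula: Compressive Strength = Force / Area
Strength = 425 N / 26.4 cm^2 = 16.0985 N/cm^2

16.0985 N/cm^2


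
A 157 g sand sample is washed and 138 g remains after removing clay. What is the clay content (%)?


Formula: Clay% = (W_total - W_washed) / W_total * 100
Clay mass = 157 - 138 = 19 g
Clay% = 19 / 157 * 100 = 12.1019%

12.1019%


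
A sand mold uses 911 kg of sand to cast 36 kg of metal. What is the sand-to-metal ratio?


Formula: Sand-to-Metal Ratio = W_sand / W_metal
Ratio = 911 kg / 36 kg = 25.3056

Final answer: 25.3056


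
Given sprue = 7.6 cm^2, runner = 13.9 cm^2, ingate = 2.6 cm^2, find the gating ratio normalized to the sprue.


Sprue:Runner:Ingate = 1 : 13.9/7.6 : 2.6/7.6 = 1:1.83:0.34


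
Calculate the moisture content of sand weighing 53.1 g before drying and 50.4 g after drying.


Formula: MC = (W_wet - W_dry) / W_wet * 100
Water mass = 53.1 - 50.4 = 2.7 g
MC = 2.7 / 53.1 * 100 = 5.0847%

Final answer: 5.0847%


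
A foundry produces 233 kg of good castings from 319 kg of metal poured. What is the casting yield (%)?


Formula: Casting Yield = (W_good / W_total) * 100
Yield = (233 kg / 319 kg) * 100 = 73.0408%

Final answer: 73.0408%


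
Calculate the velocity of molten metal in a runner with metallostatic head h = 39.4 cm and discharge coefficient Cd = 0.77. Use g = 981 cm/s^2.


Formula: v = Cd * sqrt(2 * g * h)  (Torricelli with discharge coefficient)
2*g*h = 2 * 981 * 39.4 = 77302.8 cm^2/s^2
sqrt(77302.8) = 278.03381 cm/s
v = 0.77 * 278.03381 = 214.0860 cm/s


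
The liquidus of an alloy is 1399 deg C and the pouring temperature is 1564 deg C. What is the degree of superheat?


Formula: Superheat = T_pour - T_melt
Superheat = 1564 - 1399 = 165 deg C

Answer: 165 deg C


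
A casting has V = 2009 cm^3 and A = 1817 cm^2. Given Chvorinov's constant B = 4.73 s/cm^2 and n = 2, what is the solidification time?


Formula: t_s = B * (V/A)^n  (Chvorinov's rule, n=2)
Modulus M = V/A = 2009/1817 = 1.105669 cm
M^2 = 1.105669^2 = 1.222504 cm^2
t_s = 4.73 * 1.222504 = 5.7824 s


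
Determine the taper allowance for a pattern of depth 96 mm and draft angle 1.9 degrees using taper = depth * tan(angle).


Formula: taper = depth * tan(draft_angle)
tan(1.9 deg) = 0.0331734
taper = 96 mm * 0.0331734 = 3.1846 mm

3.1846 mm


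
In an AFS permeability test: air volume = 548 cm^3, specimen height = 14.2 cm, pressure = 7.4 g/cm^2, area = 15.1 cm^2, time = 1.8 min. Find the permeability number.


Formula: Permeability Number P = (V * H) / (p * A * t)
Numerator: V * H = 548 * 14.2 = 7781.6
Denominator: p * A * t = 7.4 * 15.1 * 1.8 = 201.132
P = 7781.6 / 201.132 = 38.6890


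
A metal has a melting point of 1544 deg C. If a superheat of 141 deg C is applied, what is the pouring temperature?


Formula: T_pour = T_melt + Superheat
T_pour = 1544 + 141 = 1685 deg C

Final answer: 1685 deg C


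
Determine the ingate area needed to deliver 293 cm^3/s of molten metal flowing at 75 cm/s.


Formula: A_ingate = Q / v  (continuity equation)
A = 293 cm^3/s / 75 cm/s = 3.9067 cm^2

Answer: 3.9067 cm^2


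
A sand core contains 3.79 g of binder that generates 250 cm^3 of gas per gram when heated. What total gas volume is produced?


Formula: V_gas = W_binder * gas_evolution_rate
V = 3.79 g * 250 cm^3/g = 947.5000 cm^3


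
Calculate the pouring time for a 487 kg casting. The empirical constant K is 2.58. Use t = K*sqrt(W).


Formula: t = K * sqrt(W)
sqrt(W) = sqrt(487) = 22.06808
t = 2.58 * 22.06808 = 56.9356 s

Answer: 56.9356 s


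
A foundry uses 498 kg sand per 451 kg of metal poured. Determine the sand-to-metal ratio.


Formula: Sand-to-Metal Ratio = W_sand / W_metal
Ratio = 498 kg / 451 kg = 1.1042


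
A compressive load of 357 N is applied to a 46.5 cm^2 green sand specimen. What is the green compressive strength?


Formula: Compressive Strength = Force / Area
Strength = 357 N / 46.5 cm^2 = 7.6774 N/cm^2


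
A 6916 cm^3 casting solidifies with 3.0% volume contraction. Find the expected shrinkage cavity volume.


Formula: V_shrink = V_casting * shrinkage_pct / 100
V_shrink = 6916 cm^3 * 3.0 / 100 = 207.4800 cm^3

Final answer: 207.4800 cm^3


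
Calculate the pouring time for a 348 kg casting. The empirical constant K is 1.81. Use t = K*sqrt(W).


Formula: t = K * sqrt(W)
sqrt(W) = sqrt(348) = 18.65476
t = 1.81 * 18.65476 = 33.7651 s

Answer: 33.7651 s


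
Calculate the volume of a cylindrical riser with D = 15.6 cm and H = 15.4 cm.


Formula: V = pi * (D/2)^2 * H  (cylinder volume)
Radius = D/2 = 15.6/2 = 7.8 cm
V = pi * 7.8^2 * 15.4 = 2943.4713 cm^3

2943.4713 cm^3


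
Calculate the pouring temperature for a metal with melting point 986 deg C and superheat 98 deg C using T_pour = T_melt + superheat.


Formula: T_pour = T_melt + Superheat
T_pour = 986 + 98 = 1084 deg C


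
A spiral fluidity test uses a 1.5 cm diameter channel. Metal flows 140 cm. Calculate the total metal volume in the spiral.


Formula: V = pi * (d/2)^2 * L  (cylinder volume)
Radius = 1.5/2 = 0.75 cm
V = pi * 0.75^2 * 140 = 247.4004 cm^3

247.4004 cm^3


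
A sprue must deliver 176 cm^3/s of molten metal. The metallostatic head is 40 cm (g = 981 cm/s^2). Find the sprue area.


Formula: v = sqrt(2*g*h), A = Q/v
Velocity: v = sqrt(2 * 981 * 40) = sqrt(78480) = 280.1428 cm/s
Sprue area: A = Q / v = 176 / 280.1428 = 0.6283 cm^2


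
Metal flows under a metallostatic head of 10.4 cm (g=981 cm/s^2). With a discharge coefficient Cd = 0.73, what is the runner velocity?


Formula: v = Cd * sqrt(2 * g * h)  (Torricelli with discharge coefficient)
2*g*h = 2 * 981 * 10.4 = 20404.8 cm^2/s^2
sqrt(20404.8) = 142.84537 cm/s
v = 0.73 * 142.84537 = 104.2771 cm/s


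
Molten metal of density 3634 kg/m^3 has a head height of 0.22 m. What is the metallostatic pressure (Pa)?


Formula: P = rho * g * h
rho * g = 3634 * 9.81 = 35649.54 N/m^3
P = 35649.54 * 0.22 = 7842.8988 Pa

7842.8988 Pa


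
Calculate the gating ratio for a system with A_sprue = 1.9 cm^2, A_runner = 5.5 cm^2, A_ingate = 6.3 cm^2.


Sprue:Runner:Ingate = 1 : 5.5/1.9 : 6.3/1.9 = 1:2.89:3.32

Final answer: 1:2.89:3.32


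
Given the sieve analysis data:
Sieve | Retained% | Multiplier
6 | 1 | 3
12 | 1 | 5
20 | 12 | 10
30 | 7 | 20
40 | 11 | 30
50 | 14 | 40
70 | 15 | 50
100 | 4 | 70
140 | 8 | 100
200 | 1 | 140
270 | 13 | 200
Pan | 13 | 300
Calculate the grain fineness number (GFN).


Formula: GFN = sum(pct * multiplier) / sum(pct)
sum(pct * multiplier) = 9628
sum(pct) = 100
GFN = 9628 / 100 = 96.28

96.28


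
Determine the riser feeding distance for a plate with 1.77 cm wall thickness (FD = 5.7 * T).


Formula: FD = 5.7 * T  (riser feeding-distance rule)
FD = 5.7 * 1.77 cm = 10.0890 cm

10.0890 cm


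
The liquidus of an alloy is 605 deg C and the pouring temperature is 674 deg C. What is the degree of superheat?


Formula: Superheat = T_pour - T_melt
Superheat = 674 - 605 = 69 deg C

Answer: 69 deg C


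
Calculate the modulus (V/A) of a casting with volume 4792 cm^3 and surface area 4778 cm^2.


Formula: Casting Modulus M = V / A
M = 4792 cm^3 / 4778 cm^2 = 1.0029 cm

Final answer: 1.0029 cm


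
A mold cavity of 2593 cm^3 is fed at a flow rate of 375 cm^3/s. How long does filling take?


Formula: t_fill = V_mold / Q_flow
t = 2593 cm^3 / 375 cm^3/s = 6.9147 s

6.9147 s


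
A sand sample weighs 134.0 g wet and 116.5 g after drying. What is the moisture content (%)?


Formula: MC = (W_wet - W_dry) / W_wet * 100
Water mass = 134.0 - 116.5 = 17.5 g
MC = 17.5 / 134.0 * 100 = 13.0597%

13.0597%


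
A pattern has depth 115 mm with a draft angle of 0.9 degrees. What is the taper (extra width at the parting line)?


Formula: taper = depth * tan(draft_angle)
tan(0.9 deg) = 0.0157093
taper = 115 mm * 0.0157093 = 1.8066 mm


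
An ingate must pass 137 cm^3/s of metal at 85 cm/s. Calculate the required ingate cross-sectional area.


Formula: A_ingate = Q / v  (continuity equation)
A = 137 cm^3/s / 85 cm/s = 1.6118 cm^2


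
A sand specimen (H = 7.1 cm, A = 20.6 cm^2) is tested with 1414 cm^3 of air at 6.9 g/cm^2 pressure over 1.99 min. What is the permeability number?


Formula: Permeability Number P = (V * H) / (p * A * t)
Numerator: V * H = 1414 * 7.1 = 10039.4
Denominator: p * A * t = 6.9 * 20.6 * 1.99 = 282.8586
P = 10039.4 / 282.8586 = 35.4926

35.4926


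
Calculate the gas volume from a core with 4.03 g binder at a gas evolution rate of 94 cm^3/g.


Formula: V_gas = W_binder * gas_evolution_rate
V = 4.03 g * 94 cm^3/g = 378.8200 cm^3

378.8200 cm^3


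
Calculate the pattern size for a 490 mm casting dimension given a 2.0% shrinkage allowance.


Formula: L_pattern = L_casting * (1 + shrinkage_rate/100)
Shrinkage factor = 1 + 2.0/100 = 1.02
L_pattern = 490 mm * 1.02 = 499.8000 mm

Answer: 499.8000 mm


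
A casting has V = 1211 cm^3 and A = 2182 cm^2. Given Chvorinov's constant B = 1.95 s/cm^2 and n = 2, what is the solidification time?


Formula: t_s = B * (V/A)^n  (Chvorinov's rule, n=2)
Modulus M = V/A = 1211/2182 = 0.554995 cm
M^2 = 0.554995^2 = 0.308019 cm^2
t_s = 1.95 * 0.308019 = 0.6006 s

Answer: 0.6006 s


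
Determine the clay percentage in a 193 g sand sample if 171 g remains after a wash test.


Formula: Clay% = (W_total - W_washed) / W_total * 100
Clay mass = 193 - 171 = 22 g
Clay% = 22 / 193 * 100 = 11.3990%

Answer: 11.3990%


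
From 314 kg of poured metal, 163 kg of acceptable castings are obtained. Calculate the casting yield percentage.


Formula: Casting Yield = (W_good / W_total) * 100
Yield = (163 kg / 314 kg) * 100 = 51.9108%

Answer: 51.9108%


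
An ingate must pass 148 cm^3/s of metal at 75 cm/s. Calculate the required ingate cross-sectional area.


Formula: A_ingate = Q / v  (continuity equation)
A = 148 cm^3/s / 75 cm/s = 1.9733 cm^2

1.9733 cm^2


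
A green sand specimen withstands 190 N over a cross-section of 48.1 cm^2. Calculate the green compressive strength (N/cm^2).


Formula: Compressive Strength = Force / Area
Strength = 190 N / 48.1 cm^2 = 3.9501 N/cm^2

3.9501 N/cm^2


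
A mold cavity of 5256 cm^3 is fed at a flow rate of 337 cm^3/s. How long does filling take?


Formula: t_fill = V_mold / Q_flow
t = 5256 cm^3 / 337 cm^3/s = 15.5964 s

Answer: 15.5964 s


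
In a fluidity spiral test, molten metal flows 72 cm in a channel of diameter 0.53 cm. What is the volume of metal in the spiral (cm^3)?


Formula: V = pi * (d/2)^2 * L  (cylinder volume)
Radius = 0.53/2 = 0.265 cm
V = pi * 0.265^2 * 72 = 15.8845 cm^3

15.8845 cm^3


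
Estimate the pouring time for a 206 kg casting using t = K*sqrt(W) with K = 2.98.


Formula: t = K * sqrt(W)
sqrt(W) = sqrt(206) = 14.35270
t = 2.98 * 14.35270 = 42.7710 s

Final answer: 42.7710 s


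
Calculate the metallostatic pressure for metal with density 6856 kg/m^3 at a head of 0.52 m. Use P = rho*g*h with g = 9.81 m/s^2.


Formula: P = rho * g * h
rho * g = 6856 * 9.81 = 67257.36 N/m^3
P = 67257.36 * 0.52 = 34973.8272 Pa

Final answer: 34973.8272 Pa


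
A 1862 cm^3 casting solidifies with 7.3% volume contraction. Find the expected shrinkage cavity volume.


Formula: V_shrink = V_casting * shrinkage_pct / 100
V_shrink = 1862 cm^3 * 7.3 / 100 = 135.9260 cm^3

Final answer: 135.9260 cm^3


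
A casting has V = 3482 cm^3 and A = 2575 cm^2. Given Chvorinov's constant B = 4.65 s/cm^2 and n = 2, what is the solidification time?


Formula: t_s = B * (V/A)^n  (Chvorinov's rule, n=2)
Modulus M = V/A = 3482/2575 = 1.352233 cm
M^2 = 1.352233^2 = 1.828534 cm^2
t_s = 4.65 * 1.828534 = 8.5027 s


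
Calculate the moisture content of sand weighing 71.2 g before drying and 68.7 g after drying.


Formula: MC = (W_wet - W_dry) / W_wet * 100
Water mass = 71.2 - 68.7 = 2.5 g
MC = 2.5 / 71.2 * 100 = 3.5112%


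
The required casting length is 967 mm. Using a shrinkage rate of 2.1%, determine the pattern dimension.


Formula: L_pattern = L_casting * (1 + shrinkage_rate/100)
Shrinkage factor = 1 + 2.1/100 = 1.021
L_pattern = 967 mm * 1.021 = 987.3070 mm

987.3070 mm


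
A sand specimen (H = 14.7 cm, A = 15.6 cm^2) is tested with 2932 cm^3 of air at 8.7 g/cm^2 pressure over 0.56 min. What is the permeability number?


Formula: Permeability Number P = (V * H) / (p * A * t)
Numerator: V * H = 2932 * 14.7 = 43100.4
Denominator: p * A * t = 8.7 * 15.6 * 0.56 = 76.0032
P = 43100.4 / 76.0032 = 567.0866

Answer: 567.0866


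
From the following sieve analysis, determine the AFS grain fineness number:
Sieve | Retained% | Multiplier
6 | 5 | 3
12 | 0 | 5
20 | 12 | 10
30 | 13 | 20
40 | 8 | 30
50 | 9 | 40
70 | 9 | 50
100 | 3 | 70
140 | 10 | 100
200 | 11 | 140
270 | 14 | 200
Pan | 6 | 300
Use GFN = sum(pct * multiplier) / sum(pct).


Formula: GFN = sum(pct * multiplier) / sum(pct)
sum(pct * multiplier) = 8795
sum(pct) = 100
GFN = 8795 / 100 = 87.95

Final answer: 87.95


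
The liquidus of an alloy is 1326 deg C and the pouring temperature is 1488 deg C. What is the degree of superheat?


Formula: Superheat = T_pour - T_melt
Superheat = 1488 - 1326 = 162 deg C

Answer: 162 deg C


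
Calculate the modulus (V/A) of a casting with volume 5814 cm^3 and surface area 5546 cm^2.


Formula: Casting Modulus M = V / A
M = 5814 cm^3 / 5546 cm^2 = 1.0483 cm

Final answer: 1.0483 cm


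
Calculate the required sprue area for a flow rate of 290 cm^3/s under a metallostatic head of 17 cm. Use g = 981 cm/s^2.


Formula: v = sqrt(2*g*h), A = Q/v
Velocity: v = sqrt(2 * 981 * 17) = sqrt(33354) = 182.6308 cm/s
Sprue area: A = Q / v = 290 / 182.6308 = 1.5879 cm^2

Final answer: 1.5879 cm^2


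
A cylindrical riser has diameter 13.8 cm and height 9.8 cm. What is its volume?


Formula: V = pi * (D/2)^2 * H  (cylinder volume)
Radius = D/2 = 13.8/2 = 6.9 cm
V = pi * 6.9^2 * 9.8 = 1465.7980 cm^3

1465.7980 cm^3


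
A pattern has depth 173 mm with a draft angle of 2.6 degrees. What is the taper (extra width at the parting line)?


Formula: taper = depth * tan(draft_angle)
tan(2.6 deg) = 0.0454097
taper = 173 mm * 0.0454097 = 7.8559 mm


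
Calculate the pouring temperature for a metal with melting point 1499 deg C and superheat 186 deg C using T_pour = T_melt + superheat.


Formula: T_pour = T_melt + Superheat
T_pour = 1499 + 186 = 1685 deg C

1685 deg C


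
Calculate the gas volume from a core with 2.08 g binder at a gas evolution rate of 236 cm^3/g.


Formula: V_gas = W_binder * gas_evolution_rate
V = 2.08 g * 236 cm^3/g = 490.8800 cm^3

490.8800 cm^3


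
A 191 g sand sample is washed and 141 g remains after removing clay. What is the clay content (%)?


Formula: Clay% = (W_total - W_washed) / W_total * 100
Clay mass = 191 - 141 = 50 g
Clay% = 50 / 191 * 100 = 26.1780%

Final answer: 26.1780%


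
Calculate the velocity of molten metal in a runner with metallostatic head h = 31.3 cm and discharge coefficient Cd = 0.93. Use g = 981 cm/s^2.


Formula: v = Cd * sqrt(2 * g * h)  (Torricelli with discharge coefficient)
2*g*h = 2 * 981 * 31.3 = 61410.6 cm^2/s^2
sqrt(61410.6) = 247.81162 cm/s
v = 0.93 * 247.81162 = 230.4648 cm/s


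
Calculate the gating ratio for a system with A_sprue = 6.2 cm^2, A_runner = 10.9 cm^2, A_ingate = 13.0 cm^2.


Sprue:Runner:Ingate = 1 : 10.9/6.2 : 13.0/6.2 = 1:1.76:2.10

1:1.76:2.10


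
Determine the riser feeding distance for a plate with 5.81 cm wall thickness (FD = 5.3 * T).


Formula: FD = 5.3 * T  (riser feeding-distance rule)
FD = 5.3 * 5.81 cm = 30.7930 cm

30.7930 cm


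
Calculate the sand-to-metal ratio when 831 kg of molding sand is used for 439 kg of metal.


Formula: Sand-to-Metal Ratio = W_sand / W_metal
Ratio = 831 kg / 439 kg = 1.8929

1.8929


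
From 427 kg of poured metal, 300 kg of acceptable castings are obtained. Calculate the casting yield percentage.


Formula: Casting Yield = (W_good / W_total) * 100
Yield = (300 kg / 427 kg) * 100 = 70.2576%

Final answer: 70.2576%


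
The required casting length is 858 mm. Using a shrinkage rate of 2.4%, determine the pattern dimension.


Formula: L_pattern = L_casting * (1 + shrinkage_rate/100)
Shrinkage factor = 1 + 2.4/100 = 1.024
L_pattern = 858 mm * 1.024 = 878.5920 mm

Final answer: 878.5920 mm


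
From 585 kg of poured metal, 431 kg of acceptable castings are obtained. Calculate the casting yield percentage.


Formula: Casting Yield = (W_good / W_total) * 100
Yield = (431 kg / 585 kg) * 100 = 73.6752%

Final answer: 73.6752%


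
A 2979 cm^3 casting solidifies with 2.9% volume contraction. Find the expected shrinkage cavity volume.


Formula: V_shrink = V_casting * shrinkage_pct / 100
V_shrink = 2979 cm^3 * 2.9 / 100 = 86.3910 cm^3

86.3910 cm^3


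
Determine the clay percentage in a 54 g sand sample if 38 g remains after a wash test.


Formula: Clay% = (W_total - W_washed) / W_total * 100
Clay mass = 54 - 38 = 16 g
Clay% = 16 / 54 * 100 = 29.6296%


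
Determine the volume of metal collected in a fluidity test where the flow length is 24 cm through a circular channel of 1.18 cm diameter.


Formula: V = pi * (d/2)^2 * L  (cylinder volume)
Radius = 1.18/2 = 0.59 cm
V = pi * 0.59^2 * 24 = 26.2461 cm^3

26.2461 cm^3


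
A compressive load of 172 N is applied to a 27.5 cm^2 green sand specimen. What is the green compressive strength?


Formula: Compressive Strength = Force / Area
Strength = 172 N / 27.5 cm^2 = 6.2545 N/cm^2


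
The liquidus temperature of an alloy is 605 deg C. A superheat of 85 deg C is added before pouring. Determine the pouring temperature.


Formula: T_pour = T_melt + Superheat
T_pour = 605 + 85 = 690 deg C


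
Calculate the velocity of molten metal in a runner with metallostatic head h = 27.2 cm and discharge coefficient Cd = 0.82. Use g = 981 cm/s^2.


Formula: v = Cd * sqrt(2 * g * h)  (Torricelli with discharge coefficient)
2*g*h = 2 * 981 * 27.2 = 53366.4 cm^2/s^2
sqrt(53366.4) = 231.01169 cm/s
v = 0.82 * 231.01169 = 189.4296 cm/s


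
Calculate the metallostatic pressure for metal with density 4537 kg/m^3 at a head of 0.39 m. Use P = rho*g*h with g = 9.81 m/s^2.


Formula: P = rho * g * h
rho * g = 4537 * 9.81 = 44507.97 N/m^3
P = 44507.97 * 0.39 = 17358.1083 Pa

17358.1083 Pa


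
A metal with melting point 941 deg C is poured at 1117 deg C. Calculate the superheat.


Formula: Superheat = T_pour - T_melt
Superheat = 1117 - 941 = 176 deg C

Final answer: 176 deg C


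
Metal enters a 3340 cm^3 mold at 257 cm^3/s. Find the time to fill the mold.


Formula: t_fill = V_mold / Q_flow
t = 3340 cm^3 / 257 cm^3/s = 12.9961 s

Answer: 12.9961 s


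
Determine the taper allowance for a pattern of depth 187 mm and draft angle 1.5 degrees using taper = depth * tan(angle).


Formula: taper = depth * tan(draft_angle)
tan(1.5 deg) = 0.0261859
taper = 187 mm * 0.0261859 = 4.8968 mm

4.8968 mm


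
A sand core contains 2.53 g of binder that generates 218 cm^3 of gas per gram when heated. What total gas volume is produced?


Formula: V_gas = W_binder * gas_evolution_rate
V = 2.53 g * 218 cm^3/g = 551.5400 cm^3

551.5400 cm^3


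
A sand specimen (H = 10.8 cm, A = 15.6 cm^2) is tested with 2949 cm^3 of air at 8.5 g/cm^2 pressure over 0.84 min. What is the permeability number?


Formula: Permeability Number P = (V * H) / (p * A * t)
Numerator: V * H = 2949 * 10.8 = 31849.2
Denominator: p * A * t = 8.5 * 15.6 * 0.84 = 111.384
P = 31849.2 / 111.384 = 285.9405

Answer: 285.9405


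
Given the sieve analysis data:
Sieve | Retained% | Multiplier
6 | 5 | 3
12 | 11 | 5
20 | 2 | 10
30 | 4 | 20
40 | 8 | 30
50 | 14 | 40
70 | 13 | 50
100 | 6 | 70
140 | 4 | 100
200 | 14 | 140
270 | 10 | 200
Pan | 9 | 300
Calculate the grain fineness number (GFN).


Formula: GFN = sum(pct * multiplier) / sum(pct)
sum(pct * multiplier) = 9100
sum(pct) = 100
GFN = 9100 / 100 = 91.00

91.00


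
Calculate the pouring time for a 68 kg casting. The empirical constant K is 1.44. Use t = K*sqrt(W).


Formula: t = K * sqrt(W)
sqrt(W) = sqrt(68) = 8.24621
t = 1.44 * 8.24621 = 11.8745 s

11.8745 s


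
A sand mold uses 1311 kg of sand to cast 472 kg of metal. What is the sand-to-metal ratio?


Formula: Sand-to-Metal Ratio = W_sand / W_metal
Ratio = 1311 kg / 472 kg = 2.7775


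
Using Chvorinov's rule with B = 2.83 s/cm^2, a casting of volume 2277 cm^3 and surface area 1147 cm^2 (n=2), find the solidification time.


Formula: t_s = B * (V/A)^n  (Chvorinov's rule, n=2)
Modulus M = V/A = 2277/1147 = 1.985179 cm
M^2 = 1.985179^2 = 3.940936 cm^2
t_s = 2.83 * 3.940936 = 11.1528 s


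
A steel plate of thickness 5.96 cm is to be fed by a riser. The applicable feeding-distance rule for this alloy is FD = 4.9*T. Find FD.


Formula: FD = 4.9 * T  (riser feeding-distance rule)
FD = 4.9 * 5.96 cm = 29.2040 cm

Answer: 29.2040 cm


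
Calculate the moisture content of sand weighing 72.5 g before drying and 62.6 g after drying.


Formula: MC = (W_wet - W_dry) / W_wet * 100
Water mass = 72.5 - 62.6 = 9.9 g
MC = 9.9 / 72.5 * 100 = 13.6552%

13.6552%


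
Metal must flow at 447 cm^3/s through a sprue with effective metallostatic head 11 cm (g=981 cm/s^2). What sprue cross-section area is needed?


Formula: v = sqrt(2*g*h), A = Q/v
Velocity: v = sqrt(2 * 981 * 11) = sqrt(21582) = 146.9081 cm/s
Sprue area: A = Q / v = 447 / 146.9081 = 3.0427 cm^2

Answer: 3.0427 cm^2


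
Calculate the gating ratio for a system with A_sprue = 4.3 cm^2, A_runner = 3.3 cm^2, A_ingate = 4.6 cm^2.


Sprue:Runner:Ingate = 1 : 3.3/4.3 : 4.6/4.3 = 1:0.77:1.07

1:0.77:1.07


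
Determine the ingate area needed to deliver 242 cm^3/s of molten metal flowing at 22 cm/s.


Formula: A_ingate = Q / v  (continuity equation)
A = 242 cm^3/s / 22 cm/s = 11.0000 cm^2

11.0000 cm^2


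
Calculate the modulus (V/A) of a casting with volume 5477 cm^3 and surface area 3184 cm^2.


Formula: Casting Modulus M = V / A
M = 5477 cm^3 / 3184 cm^2 = 1.7202 cm


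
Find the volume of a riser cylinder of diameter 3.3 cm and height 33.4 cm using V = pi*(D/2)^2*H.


Formula: V = pi * (D/2)^2 * H  (cylinder volume)
Radius = D/2 = 3.3/2 = 1.65 cm
V = pi * 1.65^2 * 33.4 = 285.6697 cm^3

285.6697 cm^3


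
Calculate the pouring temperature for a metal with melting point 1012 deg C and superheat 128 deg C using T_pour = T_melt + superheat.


Formula: T_pour = T_melt + Superheat
T_pour = 1012 + 128 = 1140 deg C


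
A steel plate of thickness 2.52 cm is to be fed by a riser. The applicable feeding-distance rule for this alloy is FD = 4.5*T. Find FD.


Formula: FD = 4.5 * T  (riser feeding-distance rule)
FD = 4.5 * 2.52 cm = 11.3400 cm

Final answer: 11.3400 cm


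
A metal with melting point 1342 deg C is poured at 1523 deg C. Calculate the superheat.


Formula: Superheat = T_pour - T_melt
Superheat = 1523 - 1342 = 181 deg C


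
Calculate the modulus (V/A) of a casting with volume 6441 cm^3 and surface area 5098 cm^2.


Formula: Casting Modulus M = V / A
M = 6441 cm^3 / 5098 cm^2 = 1.2634 cm

Answer: 1.2634 cm


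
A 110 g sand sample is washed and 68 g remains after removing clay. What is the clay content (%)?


Formula: Clay% = (W_total - W_washed) / W_total * 100
Clay mass = 110 - 68 = 42 g
Clay% = 42 / 110 * 100 = 38.1818%

Answer: 38.1818%


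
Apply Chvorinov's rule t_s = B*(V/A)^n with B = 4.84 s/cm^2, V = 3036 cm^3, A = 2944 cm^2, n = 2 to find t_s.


Formula: t_s = B * (V/A)^n  (Chvorinov's rule, n=2)
Modulus M = V/A = 3036/2944 = 1.031250 cm
M^2 = 1.031250^2 = 1.063477 cm^2
t_s = 4.84 * 1.063477 = 5.1472 s


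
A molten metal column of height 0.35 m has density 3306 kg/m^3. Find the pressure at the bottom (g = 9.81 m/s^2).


Formula: P = rho * g * h
rho * g = 3306 * 9.81 = 32431.86 N/m^3
P = 32431.86 * 0.35 = 11351.1510 Pa


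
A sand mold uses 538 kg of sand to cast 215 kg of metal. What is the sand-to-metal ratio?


Formula: Sand-to-Metal Ratio = W_sand / W_metal
Ratio = 538 kg / 215 kg = 2.5023

2.5023


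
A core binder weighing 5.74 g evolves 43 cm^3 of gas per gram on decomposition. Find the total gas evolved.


Formula: V_gas = W_binder * gas_evolution_rate
V = 5.74 g * 43 cm^3/g = 246.8200 cm^3

Answer: 246.8200 cm^3


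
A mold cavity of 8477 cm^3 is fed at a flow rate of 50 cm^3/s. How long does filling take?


Formula: t_fill = V_mold / Q_flow
t = 8477 cm^3 / 50 cm^3/s = 169.5400 s


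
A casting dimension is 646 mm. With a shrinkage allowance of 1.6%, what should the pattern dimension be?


Formula: L_pattern = L_casting * (1 + shrinkage_rate/100)
Shrinkage factor = 1 + 1.6/100 = 1.016
L_pattern = 646 mm * 1.016 = 656.3360 mm

656.3360 mm


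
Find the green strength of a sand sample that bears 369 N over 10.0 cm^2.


Formula: Compressive Strength = Force / Area
Strength = 369 N / 10.0 cm^2 = 36.9000 N/cm^2

Answer: 36.9000 N/cm^2


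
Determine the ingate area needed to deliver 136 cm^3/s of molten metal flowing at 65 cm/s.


Formula: A_ingate = Q / v  (continuity equation)
A = 136 cm^3/s / 65 cm/s = 2.0923 cm^2

2.0923 cm^2


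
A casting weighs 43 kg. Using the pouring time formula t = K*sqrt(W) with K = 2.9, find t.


Formula: t = K * sqrt(W)
sqrt(W) = sqrt(43) = 6.55744
t = 2.9 * 6.55744 = 19.0166 s


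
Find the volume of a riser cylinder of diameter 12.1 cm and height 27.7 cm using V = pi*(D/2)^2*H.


Formula: V = pi * (D/2)^2 * H  (cylinder volume)
Radius = D/2 = 12.1/2 = 6.05 cm
V = pi * 6.05^2 * 27.7 = 3185.2270 cm^3

Answer: 3185.2270 cm^3


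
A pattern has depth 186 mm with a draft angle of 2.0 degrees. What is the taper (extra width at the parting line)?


Formula: taper = depth * tan(draft_angle)
tan(2.0 deg) = 0.0349208
taper = 186 mm * 0.0349208 = 6.4953 mm

Answer: 6.4953 mm


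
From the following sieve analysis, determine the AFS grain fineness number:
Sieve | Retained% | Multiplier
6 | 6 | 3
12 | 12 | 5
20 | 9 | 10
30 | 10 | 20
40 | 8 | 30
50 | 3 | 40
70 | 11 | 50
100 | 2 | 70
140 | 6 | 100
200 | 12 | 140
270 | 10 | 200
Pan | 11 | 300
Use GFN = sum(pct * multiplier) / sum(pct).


Formula: GFN = sum(pct * multiplier) / sum(pct)
sum(pct * multiplier) = 8998
sum(pct) = 100
GFN = 8998 / 100 = 89.98


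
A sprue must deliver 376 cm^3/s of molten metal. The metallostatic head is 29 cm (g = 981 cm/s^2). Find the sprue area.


Formula: v = sqrt(2*g*h), A = Q/v
Velocity: v = sqrt(2 * 981 * 29) = sqrt(56898) = 238.5330 cm/s
Sprue area: A = Q / v = 376 / 238.5330 = 1.5763 cm^2

1.5763 cm^2


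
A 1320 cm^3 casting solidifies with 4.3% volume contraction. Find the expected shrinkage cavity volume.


Formula: V_shrink = V_casting * shrinkage_pct / 100
V_shrink = 1320 cm^3 * 4.3 / 100 = 56.7600 cm^3

Answer: 56.7600 cm^3


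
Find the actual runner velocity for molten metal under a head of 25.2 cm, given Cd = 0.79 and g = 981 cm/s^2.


Formula: v = Cd * sqrt(2 * g * h)  (Torricelli with discharge coefficient)
2*g*h = 2 * 981 * 25.2 = 49442.4 cm^2/s^2
sqrt(49442.4) = 222.35647 cm/s
v = 0.79 * 222.35647 = 175.6616 cm/s

Answer: 175.6616 cm/s


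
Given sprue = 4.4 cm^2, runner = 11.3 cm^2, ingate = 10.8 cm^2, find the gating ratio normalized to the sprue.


Sprue:Runner:Ingate = 1 : 11.3/4.4 : 10.8/4.4 = 1:2.57:2.45

Final answer: 1:2.57:2.45


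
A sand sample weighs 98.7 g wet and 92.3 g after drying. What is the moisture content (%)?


Formula: MC = (W_wet - W_dry) / W_wet * 100
Water mass = 98.7 - 92.3 = 6.4 g
MC = 6.4 / 98.7 * 100 = 6.4843%

Answer: 6.4843%


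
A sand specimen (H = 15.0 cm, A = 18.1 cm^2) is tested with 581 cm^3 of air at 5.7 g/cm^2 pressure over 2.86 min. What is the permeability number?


Formula: Permeability Number P = (V * H) / (p * A * t)
Numerator: V * H = 581 * 15.0 = 8715.0
Denominator: p * A * t = 5.7 * 18.1 * 2.86 = 295.0662
P = 8715.0 / 295.0662 = 29.5357


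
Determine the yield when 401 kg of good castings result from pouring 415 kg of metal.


Formula: Casting Yield = (W_good / W_total) * 100
Yield = (401 kg / 415 kg) * 100 = 96.6265%

96.6265%


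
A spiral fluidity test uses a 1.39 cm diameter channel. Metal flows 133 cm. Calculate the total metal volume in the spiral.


Formula: V = pi * (d/2)^2 * L  (cylinder volume)
Radius = 1.39/2 = 0.695 cm
V = pi * 0.695^2 * 133 = 201.8232 cm^3

201.8232 cm^3


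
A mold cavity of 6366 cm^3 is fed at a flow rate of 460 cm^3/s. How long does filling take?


Formula: t_fill = V_mold / Q_flow
t = 6366 cm^3 / 460 cm^3/s = 13.8391 s


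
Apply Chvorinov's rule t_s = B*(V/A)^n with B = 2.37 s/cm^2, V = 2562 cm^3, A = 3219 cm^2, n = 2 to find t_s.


Formula: t_s = B * (V/A)^n  (Chvorinov's rule, n=2)
Modulus M = V/A = 2562/3219 = 0.795899 cm
M^2 = 0.795899^2 = 0.633455 cm^2
t_s = 2.37 * 0.633455 = 1.5013 s

Final answer: 1.5013 s


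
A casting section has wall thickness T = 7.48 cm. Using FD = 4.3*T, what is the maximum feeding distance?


Formula: FD = 4.3 * T  (riser feeding-distance rule)
FD = 4.3 * 7.48 cm = 32.1640 cm


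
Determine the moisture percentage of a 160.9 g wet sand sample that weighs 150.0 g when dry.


Formula: MC = (W_wet - W_dry) / W_wet * 100
Water mass = 160.9 - 150.0 = 10.9 g
MC = 10.9 / 160.9 * 100 = 6.7744%

Answer: 6.7744%


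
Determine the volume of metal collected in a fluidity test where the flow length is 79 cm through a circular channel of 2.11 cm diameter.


Formula: V = pi * (d/2)^2 * L  (cylinder volume)
Radius = 2.11/2 = 1.055 cm
V = pi * 1.055^2 * 79 = 276.2370 cm^3

Answer: 276.2370 cm^3


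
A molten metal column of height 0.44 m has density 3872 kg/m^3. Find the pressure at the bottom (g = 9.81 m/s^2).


Formula: P = rho * g * h
rho * g = 3872 * 9.81 = 37984.32 N/m^3
P = 37984.32 * 0.44 = 16713.1008 Pa

Final answer: 16713.1008 Pa


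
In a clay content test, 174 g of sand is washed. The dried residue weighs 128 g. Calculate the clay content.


Formula: Clay% = (W_total - W_washed) / W_total * 100
Clay mass = 174 - 128 = 46 g
Clay% = 46 / 174 * 100 = 26.4368%

Final answer: 26.4368%


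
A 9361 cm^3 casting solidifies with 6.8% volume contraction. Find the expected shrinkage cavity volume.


Formula: V_shrink = V_casting * shrinkage_pct / 100
V_shrink = 9361 cm^3 * 6.8 / 100 = 636.5480 cm^3

Answer: 636.5480 cm^3


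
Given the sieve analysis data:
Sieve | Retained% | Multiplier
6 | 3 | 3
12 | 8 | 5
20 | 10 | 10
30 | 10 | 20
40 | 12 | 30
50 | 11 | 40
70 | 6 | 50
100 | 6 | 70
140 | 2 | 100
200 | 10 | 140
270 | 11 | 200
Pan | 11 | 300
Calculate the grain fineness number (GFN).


Formula: GFN = sum(pct * multiplier) / sum(pct)
sum(pct * multiplier) = 8969
sum(pct) = 100
GFN = 8969 / 100 = 89.69

Answer: 89.69


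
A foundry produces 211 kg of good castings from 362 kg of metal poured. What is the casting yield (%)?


Formula: Casting Yield = (W_good / W_total) * 100
Yield = (211 kg / 362 kg) * 100 = 58.2873%


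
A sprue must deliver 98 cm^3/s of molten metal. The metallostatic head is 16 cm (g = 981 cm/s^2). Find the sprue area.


Formula: v = sqrt(2*g*h), A = Q/v
Velocity: v = sqrt(2 * 981 * 16) = sqrt(31392) = 177.1779 cm/s
Sprue area: A = Q / v = 98 / 177.1779 = 0.5531 cm^2

0.5531 cm^2
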